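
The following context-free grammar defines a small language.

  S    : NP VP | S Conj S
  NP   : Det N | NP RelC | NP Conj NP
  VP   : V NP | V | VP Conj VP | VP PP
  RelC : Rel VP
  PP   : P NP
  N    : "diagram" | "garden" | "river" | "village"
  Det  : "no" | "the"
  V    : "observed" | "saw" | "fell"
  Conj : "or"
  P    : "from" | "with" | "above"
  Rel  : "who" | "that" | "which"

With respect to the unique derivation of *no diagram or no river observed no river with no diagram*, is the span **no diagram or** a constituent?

[S [NP [NP [Det no] [N diagram]] [Conj or] [NP [Det no] [N river]]] [VP [VP [V observed] [NP [Det no] [N river]]] [PP [P with] [NP [Det no] [N diagram]]]]]
The smallest constituent containing 'no diagram or' is the NP spanning 'no diagram or no river'; no single node in the tree dominates exactly the given words.

No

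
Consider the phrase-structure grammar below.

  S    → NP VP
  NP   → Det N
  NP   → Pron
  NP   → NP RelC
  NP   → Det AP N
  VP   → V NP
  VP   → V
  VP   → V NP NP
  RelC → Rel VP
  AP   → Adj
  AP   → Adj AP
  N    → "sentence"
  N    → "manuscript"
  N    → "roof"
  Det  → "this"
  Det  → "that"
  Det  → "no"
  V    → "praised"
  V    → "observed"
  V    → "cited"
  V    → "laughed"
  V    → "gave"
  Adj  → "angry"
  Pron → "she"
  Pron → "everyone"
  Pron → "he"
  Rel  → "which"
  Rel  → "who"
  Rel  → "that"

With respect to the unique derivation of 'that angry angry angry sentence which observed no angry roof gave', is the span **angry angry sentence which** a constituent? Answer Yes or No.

[S [NP [NP [Det that] [AP [Adj angry] [AP [Adj angry] [AP [Adj angry]]]] [N sentence]] [RelC [Rel which] [VP [V observed] [NP [Det no] [AP [Adj angry]] [N roof]]]]] [VP [V gave]]]
The smallest constituent containing 'angry angry sentence which' is the NP spanning 'that angry angry angry sentence which observed no angry roof'; no single node in the tree dominates exactly the given words.

No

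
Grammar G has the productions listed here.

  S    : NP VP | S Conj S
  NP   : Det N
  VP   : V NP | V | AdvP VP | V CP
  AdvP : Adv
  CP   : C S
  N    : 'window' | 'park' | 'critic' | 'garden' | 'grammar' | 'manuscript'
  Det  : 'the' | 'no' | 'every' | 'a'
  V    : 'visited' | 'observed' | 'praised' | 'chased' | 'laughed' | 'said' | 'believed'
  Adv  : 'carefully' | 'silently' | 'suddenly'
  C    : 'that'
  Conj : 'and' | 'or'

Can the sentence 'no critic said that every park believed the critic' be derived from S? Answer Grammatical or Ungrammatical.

[S [NP [Det no] [N critic]] [VP [V said] [CP [C that] [S [NP [Det every] [N park]] [VP [V believed] [NP [Det the] [N critic]]]]]]]
The bracketing above is licensed at every node by one of the given productions, with S at the root.

Grammatical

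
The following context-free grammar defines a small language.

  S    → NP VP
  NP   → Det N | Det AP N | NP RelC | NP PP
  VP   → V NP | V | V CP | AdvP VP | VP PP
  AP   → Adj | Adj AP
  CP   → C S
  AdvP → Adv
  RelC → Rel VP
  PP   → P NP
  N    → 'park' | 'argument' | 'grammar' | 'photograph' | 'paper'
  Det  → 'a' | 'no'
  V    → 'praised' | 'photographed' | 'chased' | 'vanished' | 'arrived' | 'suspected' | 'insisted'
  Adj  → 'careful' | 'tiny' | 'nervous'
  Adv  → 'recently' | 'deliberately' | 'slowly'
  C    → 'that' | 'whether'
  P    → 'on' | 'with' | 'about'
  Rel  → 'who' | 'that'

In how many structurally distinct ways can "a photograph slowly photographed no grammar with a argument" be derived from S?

3

Two of the 3 distinct bracketings:
[S [NP [Det a] [N photograph]] [VP [AdvP [Adv slowly]] [VP [V photographed] [NP [NP [Det no] [N grammar]] [PP [P with] [NP [Det a] [N argument]]]]]]]
[S [NP [Det a] [N photograph]] [VP [AdvP [Adv slowly]] [VP [VP [V photographed] [NP [Det no] [N grammar]]] [PP [P with] [NP [Det a] [N argument]]]]]]
The difference turns on whether NP → NP PP is used at the relevant span, versus an alternative expansion of NP.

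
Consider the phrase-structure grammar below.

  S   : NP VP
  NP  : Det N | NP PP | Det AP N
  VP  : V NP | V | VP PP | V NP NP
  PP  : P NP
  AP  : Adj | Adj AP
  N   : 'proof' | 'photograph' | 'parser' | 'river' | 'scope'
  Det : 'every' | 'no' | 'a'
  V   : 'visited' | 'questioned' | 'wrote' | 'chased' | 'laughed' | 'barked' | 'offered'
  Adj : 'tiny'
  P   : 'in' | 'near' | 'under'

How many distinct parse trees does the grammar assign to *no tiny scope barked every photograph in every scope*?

2

The two bracketings:
[S [NP [Det no] [AP [Adj tiny]] [N scope]] [VP [V barked] [NP [NP [Det every] [N photograph]] [PP [P in] [NP [Det every] [N scope]]]]]]
[S [NP [Det no] [AP [Adj tiny]] [N scope]] [VP [VP [V barked] [NP [Det every] [N photograph]]] [PP [P in] [NP [Det every] [N scope]]]]]
The difference turns on whether NP → NP PP is used at the relevant span, versus an alternative expansion of NP.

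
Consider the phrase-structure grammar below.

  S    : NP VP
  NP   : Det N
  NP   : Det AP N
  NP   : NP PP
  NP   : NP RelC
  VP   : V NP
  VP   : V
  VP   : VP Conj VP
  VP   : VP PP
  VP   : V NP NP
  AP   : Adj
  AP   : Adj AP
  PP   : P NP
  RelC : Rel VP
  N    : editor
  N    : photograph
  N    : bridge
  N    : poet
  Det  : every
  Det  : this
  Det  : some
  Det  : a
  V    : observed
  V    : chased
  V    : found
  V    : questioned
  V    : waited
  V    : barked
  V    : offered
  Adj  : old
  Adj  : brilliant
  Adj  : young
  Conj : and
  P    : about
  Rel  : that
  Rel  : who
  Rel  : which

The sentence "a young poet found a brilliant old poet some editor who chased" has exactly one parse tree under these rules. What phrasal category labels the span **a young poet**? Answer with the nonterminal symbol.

NP

S
  NP
    Det: a
    AP
      Adj: young
    N: poet
  VP
    V: found
    NP
      Det: a
      AP
        Adj: brilliant
        AP
          Adj: old
      N: poet
    NP
      NP
        Det: some
        N: editor
      RelC
        Rel: who
        VP
          V: chased
The span 'a young poet' is the NP node built by NP → Det AP N.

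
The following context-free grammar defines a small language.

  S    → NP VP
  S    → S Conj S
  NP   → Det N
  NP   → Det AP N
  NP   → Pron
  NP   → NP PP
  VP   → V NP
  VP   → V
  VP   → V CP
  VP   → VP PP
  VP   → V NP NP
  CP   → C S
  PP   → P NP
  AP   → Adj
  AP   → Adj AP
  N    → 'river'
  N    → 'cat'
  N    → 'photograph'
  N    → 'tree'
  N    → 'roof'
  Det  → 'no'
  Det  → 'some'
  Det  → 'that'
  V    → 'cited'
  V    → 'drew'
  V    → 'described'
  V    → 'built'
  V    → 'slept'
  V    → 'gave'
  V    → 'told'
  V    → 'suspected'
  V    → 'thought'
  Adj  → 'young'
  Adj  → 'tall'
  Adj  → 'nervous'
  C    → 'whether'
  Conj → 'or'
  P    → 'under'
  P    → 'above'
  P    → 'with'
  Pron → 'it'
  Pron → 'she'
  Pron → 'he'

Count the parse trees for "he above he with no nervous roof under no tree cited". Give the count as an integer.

Two of the 5 distinct bracketings:
[S [NP [NP [Pron he]] [PP [P above] [NP [NP [Pron he]] [PP [P with] [NP [NP [Det no] [AP [Adj nervous]] [N roof]] [PP [P under] [NP [Det no] [N tree]]]]]]]] [VP [V cited]]]
[S [NP [NP [Pron he]] [PP [P above] [NP [NP [NP [Pron he]] [PP [P with] [NP [Det no] [AP [Adj nervous]] [N roof]]]] [PP [P under] [NP [Det no] [N tree]]]]]] [VP [V cited]]]
The trees differ in how a recursive rule is bracketed over the same span.

5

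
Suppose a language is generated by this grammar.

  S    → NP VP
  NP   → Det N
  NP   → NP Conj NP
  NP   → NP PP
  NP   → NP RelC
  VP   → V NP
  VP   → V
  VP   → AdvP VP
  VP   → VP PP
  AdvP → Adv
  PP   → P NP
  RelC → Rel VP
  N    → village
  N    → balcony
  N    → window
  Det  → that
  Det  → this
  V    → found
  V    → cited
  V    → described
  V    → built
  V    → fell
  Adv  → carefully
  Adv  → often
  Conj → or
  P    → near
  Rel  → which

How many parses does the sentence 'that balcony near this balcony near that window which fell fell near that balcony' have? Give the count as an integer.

Two of the 5 distinct bracketings:
[S [NP [NP [Det that] [N balcony]] [PP [P near] [NP [NP [Det this] [N balcony]] [PP [P near] [NP [NP [Det that] [N window]] [RelC [Rel which] [VP [V fell]]]]]]]] [VP [VP [V fell]] [PP [P near] [NP [Det that] [N balcony]]]]]
[S [NP [NP [Det that] [N balcony]] [PP [P near] [NP [NP [NP [Det this] [N balcony]] [PP [P near] [NP [Det that] [N window]]]] [RelC [Rel which] [VP [V fell]]]]]] [VP [VP [V fell]] [PP [P near] [NP [Det that] [N balcony]]]]]
The trees differ in how a recursive rule is bracketed over the same span.

5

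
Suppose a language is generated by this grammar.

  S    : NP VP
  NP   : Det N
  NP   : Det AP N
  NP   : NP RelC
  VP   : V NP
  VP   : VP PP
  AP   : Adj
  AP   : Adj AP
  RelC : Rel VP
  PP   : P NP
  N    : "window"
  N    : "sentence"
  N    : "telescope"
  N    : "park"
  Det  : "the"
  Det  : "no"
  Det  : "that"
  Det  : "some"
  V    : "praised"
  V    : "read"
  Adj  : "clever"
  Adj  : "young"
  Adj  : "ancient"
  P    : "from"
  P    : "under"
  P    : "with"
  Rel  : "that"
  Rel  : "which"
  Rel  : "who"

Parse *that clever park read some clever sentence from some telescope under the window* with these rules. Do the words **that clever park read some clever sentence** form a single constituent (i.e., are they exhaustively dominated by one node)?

No

[S [NP [Det that] [AP [Adj clever]] [N park]] [VP [VP [VP [V read] [NP [Det some] [AP [Adj clever]] [N sentence]]] [PP [P from] [NP [Det some] [N telescope]]]] [PP [P under] [NP [Det the] [N window]]]]]
The smallest constituent containing 'that clever park read some clever sentence' is the S spanning 'that clever park read some clever sentence from some telescope under the window'; no single node in the tree dominates exactly the given words.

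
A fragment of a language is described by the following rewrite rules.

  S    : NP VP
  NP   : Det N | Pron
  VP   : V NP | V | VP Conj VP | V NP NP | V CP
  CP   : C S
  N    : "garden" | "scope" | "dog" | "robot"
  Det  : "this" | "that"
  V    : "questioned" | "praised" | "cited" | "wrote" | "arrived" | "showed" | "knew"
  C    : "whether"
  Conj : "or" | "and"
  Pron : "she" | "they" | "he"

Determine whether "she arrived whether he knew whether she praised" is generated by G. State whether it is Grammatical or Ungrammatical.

Grammatical

[S [NP [Pron she]] [VP [V arrived] [CP [C whether] [S [NP [Pron he]] [VP [V knew] [CP [C whether] [S [NP [Pron she]] [VP [V praised]]]]]]]]]
Every word is introduced by a lexical rule and the phrasal rules combine the resulting categories into a single S.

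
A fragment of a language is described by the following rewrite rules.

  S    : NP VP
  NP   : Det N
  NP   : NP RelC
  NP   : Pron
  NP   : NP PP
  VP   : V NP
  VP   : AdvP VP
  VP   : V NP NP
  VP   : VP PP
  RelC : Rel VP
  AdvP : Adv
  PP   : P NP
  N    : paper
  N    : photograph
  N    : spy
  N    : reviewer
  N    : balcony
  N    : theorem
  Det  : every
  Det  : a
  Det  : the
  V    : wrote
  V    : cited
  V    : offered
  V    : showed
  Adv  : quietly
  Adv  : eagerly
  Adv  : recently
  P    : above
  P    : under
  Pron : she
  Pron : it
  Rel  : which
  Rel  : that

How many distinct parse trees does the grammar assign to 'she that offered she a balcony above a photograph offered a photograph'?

Two of the 3 distinct bracketings:
[S [NP [NP [Pron she]] [RelC [Rel that] [VP [V offered] [NP [Pron she]] [NP [NP [Det a] [N balcony]] [PP [P above] [NP [Det a] [N photograph]]]]]]] [VP [V offered] [NP [Det a] [N photograph]]]]
[S [NP [NP [Pron she]] [RelC [Rel that] [VP [VP [V offered] [NP [Pron she]] [NP [Det a] [N balcony]]] [PP [P above] [NP [Det a] [N photograph]]]]]] [VP [V offered] [NP [Det a] [N photograph]]]]
The difference turns on whether NP → NP PP is used at the relevant span, versus an alternative expansion of NP.

3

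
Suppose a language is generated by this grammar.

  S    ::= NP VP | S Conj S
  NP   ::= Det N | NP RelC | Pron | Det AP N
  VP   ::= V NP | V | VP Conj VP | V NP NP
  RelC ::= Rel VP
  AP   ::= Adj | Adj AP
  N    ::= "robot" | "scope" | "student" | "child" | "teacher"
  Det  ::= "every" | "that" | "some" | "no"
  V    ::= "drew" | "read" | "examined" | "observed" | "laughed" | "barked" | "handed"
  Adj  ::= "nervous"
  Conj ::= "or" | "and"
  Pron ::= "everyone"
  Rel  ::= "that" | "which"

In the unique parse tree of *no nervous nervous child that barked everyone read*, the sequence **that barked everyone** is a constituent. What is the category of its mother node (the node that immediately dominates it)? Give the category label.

NP

[S [NP [NP [Det no] [AP [Adj nervous] [AP [Adj nervous]]] [N child]] [RelC [Rel that] [VP [V barked] [NP [Pron everyone]]]]] [VP [V read]]]
The span 'that barked everyone' is the RelC node built by RelC → Rel VP.
Its mother is the NP built by NP → NP RelC.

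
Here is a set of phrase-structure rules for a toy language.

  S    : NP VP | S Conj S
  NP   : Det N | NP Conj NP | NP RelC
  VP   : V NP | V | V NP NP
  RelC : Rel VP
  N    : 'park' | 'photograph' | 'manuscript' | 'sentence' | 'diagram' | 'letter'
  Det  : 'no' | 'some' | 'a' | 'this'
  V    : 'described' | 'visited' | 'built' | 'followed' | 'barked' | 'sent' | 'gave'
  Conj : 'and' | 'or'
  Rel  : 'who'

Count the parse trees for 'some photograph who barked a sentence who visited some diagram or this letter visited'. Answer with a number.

Two of the 7 distinct bracketings:
[S [NP [NP [NP [Det some] [N photograph]] [RelC [Rel who] [VP [V barked] [NP [NP [Det a] [N sentence]] [RelC [Rel who] [VP [V visited] [NP [Det some] [N diagram]]]]]]]] [Conj or] [NP [Det this] [N letter]]] [VP [V visited]]]
[S [NP [NP [NP [Det some] [N photograph]] [RelC [Rel who] [VP [V barked] [NP [NP [Det a] [N sentence]] [RelC [Rel who] [VP [V visited]]]] [NP [Det some] [N diagram]]]]] [Conj or] [NP [Det this] [N letter]]] [VP [V visited]]]
The difference turns on whether VP → V NP is used at the relevant span, versus an alternative expansion of VP.

7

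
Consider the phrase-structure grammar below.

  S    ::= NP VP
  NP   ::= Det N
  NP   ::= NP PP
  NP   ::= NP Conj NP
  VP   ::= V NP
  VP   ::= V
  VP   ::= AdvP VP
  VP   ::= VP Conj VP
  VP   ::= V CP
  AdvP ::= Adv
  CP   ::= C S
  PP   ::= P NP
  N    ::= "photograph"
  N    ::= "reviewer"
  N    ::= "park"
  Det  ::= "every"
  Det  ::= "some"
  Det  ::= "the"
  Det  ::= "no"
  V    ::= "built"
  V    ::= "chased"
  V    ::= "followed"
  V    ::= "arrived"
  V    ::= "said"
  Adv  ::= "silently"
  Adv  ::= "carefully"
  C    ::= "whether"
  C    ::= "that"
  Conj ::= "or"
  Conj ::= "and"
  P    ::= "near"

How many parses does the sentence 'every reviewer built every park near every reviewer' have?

[S [NP [Det every] [N reviewer]] [VP [V built] [NP [NP [Det every] [N park]] [PP [P near] [NP [Det every] [N reviewer]]]]]]
No rule offers an alternative attachment or grouping for any span, so this is the only derivation.

1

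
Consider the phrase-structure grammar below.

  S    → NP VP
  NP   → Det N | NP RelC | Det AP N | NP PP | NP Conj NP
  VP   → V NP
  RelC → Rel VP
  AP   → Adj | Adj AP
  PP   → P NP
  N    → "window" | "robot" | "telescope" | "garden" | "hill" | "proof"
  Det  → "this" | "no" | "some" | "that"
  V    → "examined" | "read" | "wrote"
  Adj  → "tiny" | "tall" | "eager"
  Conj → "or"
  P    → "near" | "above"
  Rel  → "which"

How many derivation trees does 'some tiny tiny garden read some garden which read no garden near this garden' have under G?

The two bracketings:
[S [NP [Det some] [AP [Adj tiny] [AP [Adj tiny]]] [N garden]] [VP [V read] [NP [NP [Det some] [N garden]] [RelC [Rel which] [VP [V read] [NP [NP [Det no] [N garden]] [PP [P near] [NP [Det this] [N garden]]]]]]]]]
[S [NP [Det some] [AP [Adj tiny] [AP [Adj tiny]]] [N garden]] [VP [V read] [NP [NP [NP [Det some] [N garden]] [RelC [Rel which] [VP [V read] [NP [Det no] [N garden]]]]] [PP [P near] [NP [Det this] [N garden]]]]]]
The trees differ in how a recursive rule is bracketed over the same span.

2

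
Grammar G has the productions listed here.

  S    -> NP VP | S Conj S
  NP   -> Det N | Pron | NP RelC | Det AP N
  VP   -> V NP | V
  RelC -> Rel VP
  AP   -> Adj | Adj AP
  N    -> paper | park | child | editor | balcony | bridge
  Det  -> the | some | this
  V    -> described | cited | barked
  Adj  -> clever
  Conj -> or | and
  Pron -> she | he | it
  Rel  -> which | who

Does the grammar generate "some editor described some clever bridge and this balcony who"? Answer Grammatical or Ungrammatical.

For S → NP VP, the only prefix that parses as NP is 'some editor', but the remainder 'described some clever bridge and this balcony who' is not a VP under these rules. The alternative S rule S → S Conj S likewise has no satisfying split.

Ungrammatical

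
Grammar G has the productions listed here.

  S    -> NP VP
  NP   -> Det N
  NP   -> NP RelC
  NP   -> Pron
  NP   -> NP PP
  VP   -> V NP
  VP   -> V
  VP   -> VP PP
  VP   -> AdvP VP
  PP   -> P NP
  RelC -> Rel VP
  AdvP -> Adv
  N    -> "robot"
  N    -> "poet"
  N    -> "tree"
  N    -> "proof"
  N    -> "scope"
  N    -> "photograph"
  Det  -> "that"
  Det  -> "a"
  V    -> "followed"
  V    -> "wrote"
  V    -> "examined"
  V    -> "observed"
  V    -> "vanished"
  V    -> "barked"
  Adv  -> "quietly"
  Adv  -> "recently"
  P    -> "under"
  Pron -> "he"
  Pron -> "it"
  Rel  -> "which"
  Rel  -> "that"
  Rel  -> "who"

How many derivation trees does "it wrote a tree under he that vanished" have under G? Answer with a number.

Two of the 3 distinct bracketings:
[S [NP [Pron it]] [VP [V wrote] [NP [NP [NP [Det a] [N tree]] [PP [P under] [NP [Pron he]]]] [RelC [Rel that] [VP [V vanished]]]]]]
[S [NP [Pron it]] [VP [V wrote] [NP [NP [Det a] [N tree]] [PP [P under] [NP [NP [Pron he]] [RelC [Rel that] [VP [V vanished]]]]]]]]
The trees differ in how a recursive rule is bracketed over the same span.

3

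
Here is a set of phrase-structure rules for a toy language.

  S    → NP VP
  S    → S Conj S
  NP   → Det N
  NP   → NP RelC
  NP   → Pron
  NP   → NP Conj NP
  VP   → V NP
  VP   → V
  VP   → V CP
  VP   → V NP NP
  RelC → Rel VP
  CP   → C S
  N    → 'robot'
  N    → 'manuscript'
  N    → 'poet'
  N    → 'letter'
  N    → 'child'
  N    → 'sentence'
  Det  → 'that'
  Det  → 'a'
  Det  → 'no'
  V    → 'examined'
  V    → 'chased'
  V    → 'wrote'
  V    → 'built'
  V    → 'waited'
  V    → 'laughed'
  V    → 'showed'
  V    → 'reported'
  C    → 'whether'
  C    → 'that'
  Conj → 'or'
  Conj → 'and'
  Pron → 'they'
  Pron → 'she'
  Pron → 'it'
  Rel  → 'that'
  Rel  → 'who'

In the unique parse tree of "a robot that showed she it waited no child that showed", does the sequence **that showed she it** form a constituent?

[S [NP [NP [Det a] [N robot]] [RelC [Rel that] [VP [V showed] [NP [Pron she]] [NP [Pron it]]]]] [VP [V waited] [NP [NP [Det no] [N child]] [RelC [Rel that] [VP [V showed]]]]]]
The words 'that showed she it' are exhaustively dominated by a single RelC node (built by RelC → Rel VP), so they form a constituent.

Yes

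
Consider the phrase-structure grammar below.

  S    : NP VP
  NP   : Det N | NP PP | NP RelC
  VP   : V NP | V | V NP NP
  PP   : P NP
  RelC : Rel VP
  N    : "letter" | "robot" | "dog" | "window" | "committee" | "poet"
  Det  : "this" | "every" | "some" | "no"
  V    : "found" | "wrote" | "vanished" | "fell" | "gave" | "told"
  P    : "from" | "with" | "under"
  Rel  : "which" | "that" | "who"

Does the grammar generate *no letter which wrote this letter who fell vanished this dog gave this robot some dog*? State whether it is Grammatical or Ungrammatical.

For S → NP VP, every NP-prefix leaves a non-VP remainder: after 'no letter' the remainder is not a VP; after 'no letter which wrote' the remainder is not a VP; after 'no letter which wrote this letter' the remainder is not a VP (and 1 more).

Ungrammatical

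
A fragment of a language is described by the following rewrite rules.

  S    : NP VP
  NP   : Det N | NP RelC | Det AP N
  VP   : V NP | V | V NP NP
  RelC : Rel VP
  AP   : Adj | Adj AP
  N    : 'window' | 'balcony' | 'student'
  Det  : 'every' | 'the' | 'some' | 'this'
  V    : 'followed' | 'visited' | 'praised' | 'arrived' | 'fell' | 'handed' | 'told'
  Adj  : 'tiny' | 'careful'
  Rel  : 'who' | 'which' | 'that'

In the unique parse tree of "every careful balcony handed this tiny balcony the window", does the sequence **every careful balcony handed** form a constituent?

No

[S [NP [Det every] [AP [Adj careful]] [N balcony]] [VP [V handed] [NP [Det this] [AP [Adj tiny]] [N balcony]] [NP [Det the] [N window]]]]
The smallest constituent containing 'every careful balcony handed' is the S spanning 'every careful balcony handed this tiny balcony the window'; no single node in the tree dominates exactly the given words.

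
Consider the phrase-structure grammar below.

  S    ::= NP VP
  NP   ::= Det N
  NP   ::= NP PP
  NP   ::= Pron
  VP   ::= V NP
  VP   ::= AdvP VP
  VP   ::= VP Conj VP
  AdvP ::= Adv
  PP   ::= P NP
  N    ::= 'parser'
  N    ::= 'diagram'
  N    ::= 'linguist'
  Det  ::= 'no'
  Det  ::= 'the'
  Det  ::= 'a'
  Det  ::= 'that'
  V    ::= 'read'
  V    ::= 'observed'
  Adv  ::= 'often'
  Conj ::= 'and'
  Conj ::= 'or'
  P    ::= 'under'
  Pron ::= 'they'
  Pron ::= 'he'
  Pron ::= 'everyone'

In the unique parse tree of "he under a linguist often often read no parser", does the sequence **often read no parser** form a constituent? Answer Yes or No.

[S [NP [NP [Pron he]] [PP [P under] [NP [Det a] [N linguist]]]] [VP [AdvP [Adv often]] [VP [AdvP [Adv often]] [VP [V read] [NP [Det no] [N parser]]]]]]
The words 'often read no parser' are exhaustively dominated by a single VP node (built by VP → AdvP VP), so they form a constituent.

Yes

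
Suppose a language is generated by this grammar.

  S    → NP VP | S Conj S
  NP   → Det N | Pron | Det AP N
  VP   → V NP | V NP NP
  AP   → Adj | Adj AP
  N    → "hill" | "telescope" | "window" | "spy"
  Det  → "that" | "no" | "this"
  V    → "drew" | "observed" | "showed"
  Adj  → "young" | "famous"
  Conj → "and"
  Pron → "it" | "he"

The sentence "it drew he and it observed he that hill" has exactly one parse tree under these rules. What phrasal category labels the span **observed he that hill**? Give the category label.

S
  S
    NP
      Pron: it
    VP
      V: drew
      NP
        Pron: he
  Conj: and
  S
    NP
      Pron: it
    VP
      V: observed
      NP
        Pron: he
      NP
        Det: that
        N: hill
The span 'observed he that hill' is the VP node built by VP → V NP NP.

VP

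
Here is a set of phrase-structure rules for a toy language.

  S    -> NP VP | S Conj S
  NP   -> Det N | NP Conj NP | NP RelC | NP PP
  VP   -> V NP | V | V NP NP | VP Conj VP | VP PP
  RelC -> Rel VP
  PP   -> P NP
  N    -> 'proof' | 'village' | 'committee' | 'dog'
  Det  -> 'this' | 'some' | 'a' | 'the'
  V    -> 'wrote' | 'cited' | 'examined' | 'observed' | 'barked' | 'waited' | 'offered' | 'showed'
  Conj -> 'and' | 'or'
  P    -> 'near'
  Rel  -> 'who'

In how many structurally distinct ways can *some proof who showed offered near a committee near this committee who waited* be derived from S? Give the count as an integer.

3

Two of the 3 distinct bracketings:
[S [NP [NP [Det some] [N proof]] [RelC [Rel who] [VP [V showed]]]] [VP [VP [V offered]] [PP [P near] [NP [NP [NP [Det a] [N committee]] [PP [P near] [NP [Det this] [N committee]]]] [RelC [Rel who] [VP [V waited]]]]]]]
[S [NP [NP [Det some] [N proof]] [RelC [Rel who] [VP [V showed]]]] [VP [VP [V offered]] [PP [P near] [NP [NP [Det a] [N committee]] [PP [P near] [NP [NP [Det this] [N committee]] [RelC [Rel who] [VP [V waited]]]]]]]]]
The trees differ in how a recursive rule is bracketed over the same span.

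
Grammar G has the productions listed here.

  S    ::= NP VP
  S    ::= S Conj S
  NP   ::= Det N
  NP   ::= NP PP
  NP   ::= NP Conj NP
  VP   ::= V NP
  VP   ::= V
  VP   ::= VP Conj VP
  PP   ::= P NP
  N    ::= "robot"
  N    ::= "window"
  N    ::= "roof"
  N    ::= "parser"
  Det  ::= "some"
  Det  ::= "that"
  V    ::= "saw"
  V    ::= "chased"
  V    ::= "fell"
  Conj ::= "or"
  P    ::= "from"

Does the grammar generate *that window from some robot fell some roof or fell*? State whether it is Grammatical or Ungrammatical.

Grammatical

[S [NP [NP [Det that] [N window]] [PP [P from] [NP [Det some] [N robot]]]] [VP [VP [V fell] [NP [Det some] [N roof]]] [Conj or] [VP [V fell]]]]
Each bracket corresponds to one application of a listed rule, so the string is derivable from S.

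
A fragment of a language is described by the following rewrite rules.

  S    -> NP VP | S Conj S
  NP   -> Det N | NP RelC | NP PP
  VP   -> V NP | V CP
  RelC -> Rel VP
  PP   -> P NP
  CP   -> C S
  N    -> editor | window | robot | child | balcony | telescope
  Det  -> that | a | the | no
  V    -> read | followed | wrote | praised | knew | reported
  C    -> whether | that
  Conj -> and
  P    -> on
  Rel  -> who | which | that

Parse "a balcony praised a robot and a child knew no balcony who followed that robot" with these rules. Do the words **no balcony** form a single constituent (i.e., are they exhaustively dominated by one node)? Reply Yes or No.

[S [S [NP [Det a] [N balcony]] [VP [V praised] [NP [Det a] [N robot]]]] [Conj and] [S [NP [Det a] [N child]] [VP [V knew] [NP [NP [Det no] [N balcony]] [RelC [Rel who] [VP [V followed] [NP [Det that] [N robot]]]]]]]]
The words 'no balcony' are exhaustively dominated by a single NP node (built by NP → Det N), so they form a constituent.

Yes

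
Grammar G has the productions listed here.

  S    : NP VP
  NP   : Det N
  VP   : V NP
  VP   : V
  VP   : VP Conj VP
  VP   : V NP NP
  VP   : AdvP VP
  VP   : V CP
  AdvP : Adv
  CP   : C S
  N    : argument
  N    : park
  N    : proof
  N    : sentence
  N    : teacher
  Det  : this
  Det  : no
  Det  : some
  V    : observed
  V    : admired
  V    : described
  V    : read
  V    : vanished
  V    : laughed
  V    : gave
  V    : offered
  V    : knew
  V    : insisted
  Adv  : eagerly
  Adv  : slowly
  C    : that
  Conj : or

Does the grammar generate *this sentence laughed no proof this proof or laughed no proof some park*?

[S [NP [Det this] [N sentence]] [VP [VP [V laughed] [NP [Det no] [N proof]] [NP [Det this] [N proof]]] [Conj or] [VP [V laughed] [NP [Det no] [N proof]] [NP [Det some] [N park]]]]]
Every word is introduced by a lexical rule and the phrasal rules combine the resulting categories into a single S.

Grammatical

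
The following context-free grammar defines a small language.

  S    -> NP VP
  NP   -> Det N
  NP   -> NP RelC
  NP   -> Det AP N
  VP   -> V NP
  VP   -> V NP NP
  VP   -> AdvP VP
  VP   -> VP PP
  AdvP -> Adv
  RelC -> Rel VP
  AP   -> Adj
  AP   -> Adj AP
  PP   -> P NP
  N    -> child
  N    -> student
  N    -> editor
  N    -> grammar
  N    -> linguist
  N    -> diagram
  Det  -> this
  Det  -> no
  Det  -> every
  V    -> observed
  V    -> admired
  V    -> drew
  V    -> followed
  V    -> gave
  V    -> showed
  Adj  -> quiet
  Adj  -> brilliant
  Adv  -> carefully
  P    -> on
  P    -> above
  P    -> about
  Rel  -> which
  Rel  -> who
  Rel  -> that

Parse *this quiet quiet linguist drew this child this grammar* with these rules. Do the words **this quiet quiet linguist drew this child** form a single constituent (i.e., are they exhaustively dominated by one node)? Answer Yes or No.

No

[S [NP [Det this] [AP [Adj quiet] [AP [Adj quiet]]] [N linguist]] [VP [V drew] [NP [Det this] [N child]] [NP [Det this] [N grammar]]]]
The smallest constituent containing 'this quiet quiet linguist drew this child' is the S spanning 'this quiet quiet linguist drew this child this grammar'; no single node in the tree dominates exactly the given words.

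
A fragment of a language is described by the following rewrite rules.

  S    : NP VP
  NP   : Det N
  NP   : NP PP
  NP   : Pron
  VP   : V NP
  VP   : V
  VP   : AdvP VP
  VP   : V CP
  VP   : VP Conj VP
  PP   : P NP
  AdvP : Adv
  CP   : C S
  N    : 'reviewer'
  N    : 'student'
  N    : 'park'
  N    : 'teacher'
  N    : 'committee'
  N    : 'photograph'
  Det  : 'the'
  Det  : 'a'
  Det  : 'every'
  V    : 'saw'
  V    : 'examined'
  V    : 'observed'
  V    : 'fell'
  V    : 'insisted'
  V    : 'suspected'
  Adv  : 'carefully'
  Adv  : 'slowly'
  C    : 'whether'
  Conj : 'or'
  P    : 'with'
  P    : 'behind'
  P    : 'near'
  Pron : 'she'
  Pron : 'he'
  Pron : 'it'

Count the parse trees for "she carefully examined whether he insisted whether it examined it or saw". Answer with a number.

4

Two of the 4 distinct bracketings:
[S [NP [Pron she]] [VP [AdvP [Adv carefully]] [VP [V examined] [CP [C whether] [S [NP [Pron he]] [VP [V insisted] [CP [C whether] [S [NP [Pron it]] [VP [VP [V examined] [NP [Pron it]]] [Conj or] [VP [V saw]]]]]]]]]]]
[S [NP [Pron she]] [VP [AdvP [Adv carefully]] [VP [V examined] [CP [C whether] [S [NP [Pron he]] [VP [VP [V insisted] [CP [C whether] [S [NP [Pron it]] [VP [V examined] [NP [Pron it]]]]]] [Conj or] [VP [V saw]]]]]]]]
The trees differ in how a recursive rule is bracketed over the same span.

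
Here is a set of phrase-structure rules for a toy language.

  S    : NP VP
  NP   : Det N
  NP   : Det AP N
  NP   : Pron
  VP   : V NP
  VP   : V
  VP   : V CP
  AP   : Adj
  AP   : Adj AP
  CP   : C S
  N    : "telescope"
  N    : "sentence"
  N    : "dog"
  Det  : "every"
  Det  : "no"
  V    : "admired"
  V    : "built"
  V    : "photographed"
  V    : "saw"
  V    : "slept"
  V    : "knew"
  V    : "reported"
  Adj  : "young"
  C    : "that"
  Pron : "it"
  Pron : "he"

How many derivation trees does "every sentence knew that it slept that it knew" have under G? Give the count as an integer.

[S [NP [Det every] [N sentence]] [VP [V knew] [CP [C that] [S [NP [Pron it]] [VP [V slept] [CP [C that] [S [NP [Pron it]] [VP [V knew]]]]]]]]]
No rule offers an alternative attachment or grouping for any span, so this is the only derivation.

1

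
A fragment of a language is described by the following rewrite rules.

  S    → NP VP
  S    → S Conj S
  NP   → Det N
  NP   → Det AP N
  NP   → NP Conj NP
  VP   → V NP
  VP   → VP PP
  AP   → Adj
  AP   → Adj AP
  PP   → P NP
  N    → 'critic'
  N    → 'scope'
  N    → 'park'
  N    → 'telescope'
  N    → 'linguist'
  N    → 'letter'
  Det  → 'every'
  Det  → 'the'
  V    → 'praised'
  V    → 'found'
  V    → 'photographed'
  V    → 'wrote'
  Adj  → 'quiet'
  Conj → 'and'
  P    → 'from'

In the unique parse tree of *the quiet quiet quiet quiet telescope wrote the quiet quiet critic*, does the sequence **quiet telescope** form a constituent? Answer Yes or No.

No

[S [NP [Det the] [AP [Adj quiet] [AP [Adj quiet] [AP [Adj quiet] [AP [Adj quiet]]]]] [N telescope]] [VP [V wrote] [NP [Det the] [AP [Adj quiet] [AP [Adj quiet]]] [N critic]]]]
The smallest constituent containing 'quiet telescope' is the NP spanning 'the quiet quiet quiet quiet telescope'; no single node in the tree dominates exactly the given words.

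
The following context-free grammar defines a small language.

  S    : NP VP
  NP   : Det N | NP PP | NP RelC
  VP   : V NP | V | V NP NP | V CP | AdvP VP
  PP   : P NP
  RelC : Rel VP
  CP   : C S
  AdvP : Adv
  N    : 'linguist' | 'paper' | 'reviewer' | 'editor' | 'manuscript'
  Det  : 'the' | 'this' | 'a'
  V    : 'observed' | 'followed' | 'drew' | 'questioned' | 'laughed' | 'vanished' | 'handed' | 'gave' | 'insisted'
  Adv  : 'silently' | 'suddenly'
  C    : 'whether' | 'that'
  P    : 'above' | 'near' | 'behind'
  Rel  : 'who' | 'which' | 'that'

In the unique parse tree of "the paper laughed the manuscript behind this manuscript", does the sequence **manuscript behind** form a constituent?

No

[S [NP [Det the] [N paper]] [VP [V laughed] [NP [NP [Det the] [N manuscript]] [PP [P behind] [NP [Det this] [N manuscript]]]]]]
The smallest constituent containing 'manuscript behind' is the NP spanning 'the manuscript behind this manuscript'; no single node in the tree dominates exactly the given words.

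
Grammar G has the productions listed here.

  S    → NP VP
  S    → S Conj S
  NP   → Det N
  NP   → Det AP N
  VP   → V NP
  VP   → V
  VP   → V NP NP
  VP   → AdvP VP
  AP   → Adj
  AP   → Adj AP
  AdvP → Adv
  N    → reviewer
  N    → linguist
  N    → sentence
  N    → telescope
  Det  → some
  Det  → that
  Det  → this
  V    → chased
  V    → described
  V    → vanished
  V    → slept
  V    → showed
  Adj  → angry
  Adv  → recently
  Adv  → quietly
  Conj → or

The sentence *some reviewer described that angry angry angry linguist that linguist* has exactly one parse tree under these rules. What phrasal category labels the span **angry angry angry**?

S
  NP
    Det: some
    N: reviewer
  VP
    V: described
    NP
      Det: that
      AP
        Adj: angry
        AP
          Adj: angry
          AP
            Adj: angry
      N: linguist
    NP
      Det: that
      N: linguist
The span 'angry angry angry' is the AP node built by AP → Adj AP.

AP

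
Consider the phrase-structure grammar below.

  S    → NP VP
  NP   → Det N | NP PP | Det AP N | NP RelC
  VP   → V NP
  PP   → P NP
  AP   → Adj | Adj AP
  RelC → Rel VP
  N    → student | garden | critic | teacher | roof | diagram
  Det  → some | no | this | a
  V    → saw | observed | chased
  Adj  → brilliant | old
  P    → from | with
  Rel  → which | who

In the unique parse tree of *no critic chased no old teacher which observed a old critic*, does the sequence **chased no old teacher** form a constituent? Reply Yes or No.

No

[S [NP [Det no] [N critic]] [VP [V chased] [NP [NP [Det no] [AP [Adj old]] [N teacher]] [RelC [Rel which] [VP [V observed] [NP [Det a] [AP [Adj old]] [N critic]]]]]]]
The smallest constituent containing 'chased no old teacher' is the VP spanning 'chased no old teacher which observed a old critic'; no single node in the tree dominates exactly the given words.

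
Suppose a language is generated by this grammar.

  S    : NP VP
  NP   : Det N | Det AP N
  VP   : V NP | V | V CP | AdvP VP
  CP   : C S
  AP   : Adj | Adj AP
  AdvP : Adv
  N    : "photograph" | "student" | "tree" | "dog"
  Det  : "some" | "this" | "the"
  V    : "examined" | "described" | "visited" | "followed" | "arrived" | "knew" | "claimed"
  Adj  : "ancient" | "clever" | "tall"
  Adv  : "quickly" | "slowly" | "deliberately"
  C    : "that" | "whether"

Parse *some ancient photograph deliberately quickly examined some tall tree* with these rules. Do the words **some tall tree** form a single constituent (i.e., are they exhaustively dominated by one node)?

Yes

[S [NP [Det some] [AP [Adj ancient]] [N photograph]] [VP [AdvP [Adv deliberately]] [VP [AdvP [Adv quickly]] [VP [V examined] [NP [Det some] [AP [Adj tall]] [N tree]]]]]]
The words 'some tall tree' are exhaustively dominated by a single NP node (built by NP → Det AP N), so they form a constituent.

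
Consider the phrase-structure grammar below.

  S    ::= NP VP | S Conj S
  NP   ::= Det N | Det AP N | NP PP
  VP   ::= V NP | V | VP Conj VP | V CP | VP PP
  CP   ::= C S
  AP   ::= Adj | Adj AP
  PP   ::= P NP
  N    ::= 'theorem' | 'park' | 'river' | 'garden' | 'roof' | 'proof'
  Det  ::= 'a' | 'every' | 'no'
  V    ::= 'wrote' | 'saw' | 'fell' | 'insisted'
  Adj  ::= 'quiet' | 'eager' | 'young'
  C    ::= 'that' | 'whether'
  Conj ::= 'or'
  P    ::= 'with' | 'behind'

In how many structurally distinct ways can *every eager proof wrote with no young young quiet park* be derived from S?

[S [NP [Det every] [AP [Adj eager]] [N proof]] [VP [VP [V wrote]] [PP [P with] [NP [Det no] [AP [Adj young] [AP [Adj young] [AP [Adj quiet]]]] [N park]]]]]
No rule offers an alternative attachment or grouping for any span, so this is the only derivation.

1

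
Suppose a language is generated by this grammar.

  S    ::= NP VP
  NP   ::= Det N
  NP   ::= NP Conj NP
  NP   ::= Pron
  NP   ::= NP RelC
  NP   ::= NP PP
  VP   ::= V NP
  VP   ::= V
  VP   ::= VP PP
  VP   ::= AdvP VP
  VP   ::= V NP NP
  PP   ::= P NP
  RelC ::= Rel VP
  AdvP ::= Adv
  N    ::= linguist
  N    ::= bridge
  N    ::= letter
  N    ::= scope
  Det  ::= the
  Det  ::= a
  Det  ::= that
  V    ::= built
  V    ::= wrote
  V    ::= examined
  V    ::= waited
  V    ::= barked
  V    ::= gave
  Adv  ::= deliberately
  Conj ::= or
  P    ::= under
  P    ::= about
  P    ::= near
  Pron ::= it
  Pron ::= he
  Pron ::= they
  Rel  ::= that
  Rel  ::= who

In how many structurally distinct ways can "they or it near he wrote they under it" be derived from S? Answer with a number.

Two of the 4 distinct bracketings:
[S [NP [NP [Pron they]] [Conj or] [NP [NP [Pron it]] [PP [P near] [NP [Pron he]]]]] [VP [V wrote] [NP [NP [Pron they]] [PP [P under] [NP [Pron it]]]]]]
[S [NP [NP [Pron they]] [Conj or] [NP [NP [Pron it]] [PP [P near] [NP [Pron he]]]]] [VP [VP [V wrote] [NP [Pron they]]] [PP [P under] [NP [Pron it]]]]]
The difference turns on whether VP → VP PP is used at the relevant span, versus an alternative expansion of VP.

4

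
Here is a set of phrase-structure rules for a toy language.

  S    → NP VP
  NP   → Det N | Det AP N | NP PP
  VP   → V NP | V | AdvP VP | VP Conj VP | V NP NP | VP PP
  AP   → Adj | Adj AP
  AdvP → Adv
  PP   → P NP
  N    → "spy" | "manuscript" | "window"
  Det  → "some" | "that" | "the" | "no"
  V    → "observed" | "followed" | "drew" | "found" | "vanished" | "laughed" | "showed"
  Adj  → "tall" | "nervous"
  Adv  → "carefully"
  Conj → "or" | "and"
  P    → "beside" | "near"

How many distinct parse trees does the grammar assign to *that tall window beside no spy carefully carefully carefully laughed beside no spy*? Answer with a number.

4

Two of the 4 distinct bracketings:
[S [NP [NP [Det that] [AP [Adj tall]] [N window]] [PP [P beside] [NP [Det no] [N spy]]]] [VP [AdvP [Adv carefully]] [VP [AdvP [Adv carefully]] [VP [AdvP [Adv carefully]] [VP [VP [V laughed]] [PP [P beside] [NP [Det no] [N spy]]]]]]]]
[S [NP [NP [Det that] [AP [Adj tall]] [N window]] [PP [P beside] [NP [Det no] [N spy]]]] [VP [AdvP [Adv carefully]] [VP [AdvP [Adv carefully]] [VP [VP [AdvP [Adv carefully]] [VP [V laughed]]] [PP [P beside] [NP [Det no] [N spy]]]]]]]
The trees differ in how a recursive rule is bracketed over the same span.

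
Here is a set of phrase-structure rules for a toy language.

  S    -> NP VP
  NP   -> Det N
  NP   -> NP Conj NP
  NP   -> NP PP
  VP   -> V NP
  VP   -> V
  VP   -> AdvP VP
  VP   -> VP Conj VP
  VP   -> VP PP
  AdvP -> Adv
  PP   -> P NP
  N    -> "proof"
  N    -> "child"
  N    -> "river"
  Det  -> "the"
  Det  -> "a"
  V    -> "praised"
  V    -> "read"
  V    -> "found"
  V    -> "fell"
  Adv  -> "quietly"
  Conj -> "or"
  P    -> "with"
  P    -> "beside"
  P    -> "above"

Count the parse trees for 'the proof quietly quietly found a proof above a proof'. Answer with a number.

4

Two of the 4 distinct bracketings:
[S [NP [Det the] [N proof]] [VP [AdvP [Adv quietly]] [VP [AdvP [Adv quietly]] [VP [V found] [NP [NP [Det a] [N proof]] [PP [P above] [NP [Det a] [N proof]]]]]]]]
[S [NP [Det the] [N proof]] [VP [AdvP [Adv quietly]] [VP [AdvP [Adv quietly]] [VP [VP [V found] [NP [Det a] [N proof]]] [PP [P above] [NP [Det a] [N proof]]]]]]]
The difference turns on whether NP → NP PP is used at the relevant span, versus an alternative expansion of NP.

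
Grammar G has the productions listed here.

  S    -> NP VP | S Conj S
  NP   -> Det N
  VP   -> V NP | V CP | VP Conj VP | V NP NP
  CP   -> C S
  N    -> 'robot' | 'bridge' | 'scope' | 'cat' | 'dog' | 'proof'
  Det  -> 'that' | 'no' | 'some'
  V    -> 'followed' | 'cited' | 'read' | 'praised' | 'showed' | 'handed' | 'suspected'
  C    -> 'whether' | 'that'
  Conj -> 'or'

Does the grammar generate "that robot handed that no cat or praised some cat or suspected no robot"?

For S → NP VP, the only prefix that parses as NP is 'that robot', but the remainder 'handed that no cat or praised some cat or suspected no robot' is not a VP under these rules. The alternative S rule S → S Conj S likewise has no satisfying split.

Ungrammatical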